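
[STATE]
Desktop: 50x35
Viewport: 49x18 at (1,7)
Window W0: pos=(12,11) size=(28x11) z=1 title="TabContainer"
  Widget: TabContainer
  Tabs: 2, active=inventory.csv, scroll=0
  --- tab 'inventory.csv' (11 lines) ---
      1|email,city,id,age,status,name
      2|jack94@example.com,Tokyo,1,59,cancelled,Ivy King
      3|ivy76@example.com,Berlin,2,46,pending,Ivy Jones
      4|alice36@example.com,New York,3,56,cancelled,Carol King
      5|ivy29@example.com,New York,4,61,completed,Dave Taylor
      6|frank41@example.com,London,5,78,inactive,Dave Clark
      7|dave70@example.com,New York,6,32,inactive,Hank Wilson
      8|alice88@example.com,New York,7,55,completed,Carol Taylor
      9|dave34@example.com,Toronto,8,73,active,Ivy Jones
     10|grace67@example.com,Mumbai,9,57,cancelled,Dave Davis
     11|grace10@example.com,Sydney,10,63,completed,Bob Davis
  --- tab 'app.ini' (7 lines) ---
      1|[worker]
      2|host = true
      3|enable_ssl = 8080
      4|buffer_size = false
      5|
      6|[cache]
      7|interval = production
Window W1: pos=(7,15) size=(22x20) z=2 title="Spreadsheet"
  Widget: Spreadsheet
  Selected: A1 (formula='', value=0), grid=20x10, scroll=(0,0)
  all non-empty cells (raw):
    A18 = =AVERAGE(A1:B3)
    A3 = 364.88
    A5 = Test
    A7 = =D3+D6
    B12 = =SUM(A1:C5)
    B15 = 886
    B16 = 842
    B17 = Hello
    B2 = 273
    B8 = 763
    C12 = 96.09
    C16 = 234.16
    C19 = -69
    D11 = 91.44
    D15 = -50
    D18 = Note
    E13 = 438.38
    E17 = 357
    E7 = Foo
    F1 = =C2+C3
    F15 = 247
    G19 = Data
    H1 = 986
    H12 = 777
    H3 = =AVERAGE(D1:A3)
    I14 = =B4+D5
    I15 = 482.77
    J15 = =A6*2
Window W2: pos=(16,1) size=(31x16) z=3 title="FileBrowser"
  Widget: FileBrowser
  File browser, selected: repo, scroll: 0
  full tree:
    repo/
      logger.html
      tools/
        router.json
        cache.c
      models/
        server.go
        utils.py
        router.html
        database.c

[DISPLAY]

               ┃    [+] models/              ┃   
               ┃                             ┃   
               ┃                             ┃   
               ┃                             ┃   
           ┏━━━┃                             ┃   
           ┃ Ta┃                             ┃   
           ┠───┃                             ┃   
           ┃[in┃                             ┃   
      ┏━━━━━━━━┃                             ┃   
      ┃ Spreads┗━━━━━━━━━━━━━━━━━━━━━━━━━━━━━┛   
      ┠────────────────────┨om,Tokyo,1┃          
      ┃A1:                 ┃m,Berlin,2┃          
      ┃       A       B    ┃com,New Yo┃          
      ┃--------------------┃m,New York┃          
      ┃  1      [0]       0┃━━━━━━━━━━┛          
      ┃  2        0     273┃                     
      ┃  3   364.88       0┃                     
      ┃  4        0       0┃                     


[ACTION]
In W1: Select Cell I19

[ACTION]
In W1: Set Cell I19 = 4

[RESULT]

               ┃    [+] models/              ┃   
               ┃                             ┃   
               ┃                             ┃   
               ┃                             ┃   
           ┏━━━┃                             ┃   
           ┃ Ta┃                             ┃   
           ┠───┃                             ┃   
           ┃[in┃                             ┃   
      ┏━━━━━━━━┃                             ┃   
      ┃ Spreads┗━━━━━━━━━━━━━━━━━━━━━━━━━━━━━┛   
      ┠────────────────────┨om,Tokyo,1┃          
      ┃I19: 4              ┃m,Berlin,2┃          
      ┃       A       B    ┃com,New Yo┃          
      ┃--------------------┃m,New York┃          
      ┃  1        0       0┃━━━━━━━━━━┛          
      ┃  2        0     273┃                     
      ┃  3   364.88       0┃                     
      ┃  4        0       0┃                     


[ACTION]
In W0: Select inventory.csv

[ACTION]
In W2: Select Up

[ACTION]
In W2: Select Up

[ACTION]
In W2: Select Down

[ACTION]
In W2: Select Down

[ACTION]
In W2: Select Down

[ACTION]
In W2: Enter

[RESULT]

               ┃  > [-] models/              ┃   
               ┃      server.go              ┃   
               ┃      utils.py               ┃   
               ┃      router.html            ┃   
           ┏━━━┃      database.c             ┃   
           ┃ Ta┃                             ┃   
           ┠───┃                             ┃   
           ┃[in┃                             ┃   
      ┏━━━━━━━━┃                             ┃   
      ┃ Spreads┗━━━━━━━━━━━━━━━━━━━━━━━━━━━━━┛   
      ┠────────────────────┨om,Tokyo,1┃          
      ┃I19: 4              ┃m,Berlin,2┃          
      ┃       A       B    ┃com,New Yo┃          
      ┃--------------------┃m,New York┃          
      ┃  1        0       0┃━━━━━━━━━━┛          
      ┃  2        0     273┃                     
      ┃  3   364.88       0┃                     
      ┃  4        0       0┃                     


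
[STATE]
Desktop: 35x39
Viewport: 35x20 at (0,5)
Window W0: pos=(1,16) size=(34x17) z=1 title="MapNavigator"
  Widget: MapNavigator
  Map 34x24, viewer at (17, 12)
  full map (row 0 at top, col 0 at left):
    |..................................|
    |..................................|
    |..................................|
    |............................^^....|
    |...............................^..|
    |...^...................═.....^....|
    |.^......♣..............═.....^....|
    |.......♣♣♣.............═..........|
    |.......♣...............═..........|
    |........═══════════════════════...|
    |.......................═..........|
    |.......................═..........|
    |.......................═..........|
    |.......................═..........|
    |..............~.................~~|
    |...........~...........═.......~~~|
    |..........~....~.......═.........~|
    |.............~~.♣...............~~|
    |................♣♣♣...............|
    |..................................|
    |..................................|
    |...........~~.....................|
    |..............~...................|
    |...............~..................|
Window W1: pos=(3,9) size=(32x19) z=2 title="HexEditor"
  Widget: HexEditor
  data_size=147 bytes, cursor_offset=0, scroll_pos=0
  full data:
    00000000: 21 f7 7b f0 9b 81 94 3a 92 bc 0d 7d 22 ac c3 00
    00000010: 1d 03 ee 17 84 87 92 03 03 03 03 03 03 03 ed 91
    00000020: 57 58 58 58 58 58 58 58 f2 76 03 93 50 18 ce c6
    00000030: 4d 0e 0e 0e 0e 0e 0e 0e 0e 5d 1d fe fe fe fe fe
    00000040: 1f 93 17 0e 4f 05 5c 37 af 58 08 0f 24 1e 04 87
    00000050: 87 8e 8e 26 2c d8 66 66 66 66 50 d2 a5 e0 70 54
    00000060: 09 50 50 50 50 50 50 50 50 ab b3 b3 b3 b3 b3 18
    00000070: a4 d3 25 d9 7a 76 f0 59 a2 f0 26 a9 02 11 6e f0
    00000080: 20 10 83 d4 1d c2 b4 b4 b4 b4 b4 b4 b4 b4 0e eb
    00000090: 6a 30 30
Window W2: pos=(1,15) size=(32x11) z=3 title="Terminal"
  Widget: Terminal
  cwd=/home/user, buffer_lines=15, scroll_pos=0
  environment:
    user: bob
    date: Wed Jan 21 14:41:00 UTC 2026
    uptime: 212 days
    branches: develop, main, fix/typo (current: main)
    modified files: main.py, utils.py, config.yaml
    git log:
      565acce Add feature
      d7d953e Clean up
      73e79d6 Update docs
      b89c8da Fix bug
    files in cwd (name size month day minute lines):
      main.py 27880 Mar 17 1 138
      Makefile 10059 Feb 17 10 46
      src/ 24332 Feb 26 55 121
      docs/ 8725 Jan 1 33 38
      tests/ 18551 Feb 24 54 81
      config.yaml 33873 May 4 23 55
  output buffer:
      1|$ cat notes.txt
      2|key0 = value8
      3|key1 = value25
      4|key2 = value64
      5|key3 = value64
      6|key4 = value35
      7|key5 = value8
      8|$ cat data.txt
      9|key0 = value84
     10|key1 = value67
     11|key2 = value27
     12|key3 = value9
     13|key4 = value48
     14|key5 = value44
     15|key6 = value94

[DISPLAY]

                                   
                                   
                                   
                                   
   ┏━━━━━━━━━━━━━━━━━━━━━━━━━━━━━━┓
   ┃ HexEditor                    ┃
   ┠──────────────────────────────┨
   ┃00000000  21 f7 7b f0 9b 81 94┃
   ┃00000010  1d 03 ee 17 84 87 92┃
   ┃00000020  57 58 58 58 58 58 58┃
 ┏━━━━━━━━━━━━━━━━━━━━━━━━━━━━━━┓e┃
 ┃ Terminal                     ┃c┃
 ┠──────────────────────────────┨6┃
 ┃$ cat notes.txt               ┃0┃
 ┃key0 = value8                 ┃0┃
 ┃key1 = value25                ┃4┃
 ┃key2 = value64                ┃ ┃
 ┃key3 = value64                ┃ ┃
 ┃key4 = value35                ┃ ┃
 ┃key5 = value8                 ┃ ┃


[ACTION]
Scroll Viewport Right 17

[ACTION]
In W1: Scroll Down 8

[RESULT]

                                   
                                   
                                   
                                   
   ┏━━━━━━━━━━━━━━━━━━━━━━━━━━━━━━┓
   ┃ HexEditor                    ┃
   ┠──────────────────────────────┨
   ┃00000080  20 10 83 d4 1d c2 b4┃
   ┃00000090  6a 30 30            ┃
   ┃                              ┃
 ┏━━━━━━━━━━━━━━━━━━━━━━━━━━━━━━┓ ┃
 ┃ Terminal                     ┃ ┃
 ┠──────────────────────────────┨ ┃
 ┃$ cat notes.txt               ┃ ┃
 ┃key0 = value8                 ┃ ┃
 ┃key1 = value25                ┃ ┃
 ┃key2 = value64                ┃ ┃
 ┃key3 = value64                ┃ ┃
 ┃key4 = value35                ┃ ┃
 ┃key5 = value8                 ┃ ┃


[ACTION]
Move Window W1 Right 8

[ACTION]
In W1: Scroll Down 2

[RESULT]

                                   
                                   
                                   
                                   
   ┏━━━━━━━━━━━━━━━━━━━━━━━━━━━━━━┓
   ┃ HexEditor                    ┃
   ┠──────────────────────────────┨
   ┃00000090  6a 30 30            ┃
   ┃                              ┃
   ┃                              ┃
 ┏━━━━━━━━━━━━━━━━━━━━━━━━━━━━━━┓ ┃
 ┃ Terminal                     ┃ ┃
 ┠──────────────────────────────┨ ┃
 ┃$ cat notes.txt               ┃ ┃
 ┃key0 = value8                 ┃ ┃
 ┃key1 = value25                ┃ ┃
 ┃key2 = value64                ┃ ┃
 ┃key3 = value64                ┃ ┃
 ┃key4 = value35                ┃ ┃
 ┃key5 = value8                 ┃ ┃


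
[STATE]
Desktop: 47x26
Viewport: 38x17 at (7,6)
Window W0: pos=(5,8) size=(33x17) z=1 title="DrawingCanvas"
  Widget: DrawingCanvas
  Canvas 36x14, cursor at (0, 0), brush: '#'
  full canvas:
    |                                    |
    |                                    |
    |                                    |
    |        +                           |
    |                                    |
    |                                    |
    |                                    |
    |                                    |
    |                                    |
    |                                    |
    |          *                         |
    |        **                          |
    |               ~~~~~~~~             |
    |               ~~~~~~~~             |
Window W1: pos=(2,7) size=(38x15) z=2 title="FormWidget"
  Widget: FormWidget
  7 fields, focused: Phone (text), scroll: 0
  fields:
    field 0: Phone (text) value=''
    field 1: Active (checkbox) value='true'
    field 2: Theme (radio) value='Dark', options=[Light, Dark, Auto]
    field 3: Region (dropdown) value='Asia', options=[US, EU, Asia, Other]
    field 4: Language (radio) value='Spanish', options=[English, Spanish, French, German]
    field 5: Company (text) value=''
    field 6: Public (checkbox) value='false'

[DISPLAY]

                                      
━━━━━━━━━━━━━━━━━━━━━━━━━━━━━━━━┓     
mWidget                         ┃     
────────────────────────────────┨     
one:      [                    ]┃     
tive:     [x]                   ┃     
eme:      ( ) Light  (●) Dark  (┃     
gion:     [Asia               ▼]┃     
nguage:   ( ) English  (●) Spani┃     
mpany:    [                    ]┃     
blic:     [ ]                   ┃     
                                ┃     
                                ┃     
                                ┃     
                                ┃     
━━━━━━━━━━━━━━━━━━━━━━━━━━━━━━━━┛     
       **                     ┃       


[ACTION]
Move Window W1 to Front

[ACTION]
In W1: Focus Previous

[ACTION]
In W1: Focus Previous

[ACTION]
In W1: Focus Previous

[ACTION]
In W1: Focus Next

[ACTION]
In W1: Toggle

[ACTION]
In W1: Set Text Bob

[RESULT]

                                      
━━━━━━━━━━━━━━━━━━━━━━━━━━━━━━━━┓     
mWidget                         ┃     
────────────────────────────────┨     
one:      [                    ]┃     
tive:     [x]                   ┃     
eme:      ( ) Light  (●) Dark  (┃     
gion:     [Asia               ▼]┃     
nguage:   ( ) English  (●) Spani┃     
mpany:    [Bob                 ]┃     
blic:     [ ]                   ┃     
                                ┃     
                                ┃     
                                ┃     
                                ┃     
━━━━━━━━━━━━━━━━━━━━━━━━━━━━━━━━┛     
       **                     ┃       


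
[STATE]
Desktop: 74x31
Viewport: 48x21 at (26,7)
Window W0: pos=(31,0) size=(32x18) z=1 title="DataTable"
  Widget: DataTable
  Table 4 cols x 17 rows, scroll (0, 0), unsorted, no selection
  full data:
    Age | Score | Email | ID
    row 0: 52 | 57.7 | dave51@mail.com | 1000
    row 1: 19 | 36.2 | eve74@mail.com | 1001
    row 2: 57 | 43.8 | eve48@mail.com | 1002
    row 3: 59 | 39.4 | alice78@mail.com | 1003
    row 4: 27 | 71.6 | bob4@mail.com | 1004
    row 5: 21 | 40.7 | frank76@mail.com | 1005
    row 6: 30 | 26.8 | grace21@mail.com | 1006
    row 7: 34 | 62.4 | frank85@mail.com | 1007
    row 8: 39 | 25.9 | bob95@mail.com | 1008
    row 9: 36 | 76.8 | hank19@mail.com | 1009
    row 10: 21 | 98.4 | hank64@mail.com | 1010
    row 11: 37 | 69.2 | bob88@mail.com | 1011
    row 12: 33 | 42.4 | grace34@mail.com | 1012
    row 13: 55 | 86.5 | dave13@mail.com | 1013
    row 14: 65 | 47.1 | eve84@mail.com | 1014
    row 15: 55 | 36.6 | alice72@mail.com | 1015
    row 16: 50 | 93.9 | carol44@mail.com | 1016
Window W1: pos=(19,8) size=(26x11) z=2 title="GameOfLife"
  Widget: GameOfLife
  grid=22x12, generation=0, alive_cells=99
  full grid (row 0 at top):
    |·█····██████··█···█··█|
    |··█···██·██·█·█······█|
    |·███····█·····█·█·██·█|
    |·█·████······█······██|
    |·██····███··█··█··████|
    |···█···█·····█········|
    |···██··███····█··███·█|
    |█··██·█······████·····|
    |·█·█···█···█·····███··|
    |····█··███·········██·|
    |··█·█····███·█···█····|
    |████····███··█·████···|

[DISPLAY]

     ┃57 │43.8 │eve48@mail.com  │100┃           
━━━━━━━━━━━━━━━━━━┓ce78@mail.com│100┃           
fLife             ┃4@mail.com   │100┃           
──────────────────┨nk76@mail.com│100┃           
                  ┃ce21@mail.com│100┃           
█······█······██  ┃nk85@mail.com│100┃           
·███··█··█··████  ┃95@mail.com  │100┃           
·█·····█········  ┃k19@mail.com │100┃           
·███····█··███·█  ┃k64@mail.com │101┃           
█······████·····  ┃88@mail.com  │101┃           
·█···█·····███··  ┃━━━━━━━━━━━━━━━━━┛           
━━━━━━━━━━━━━━━━━━┛                             
                                                
                                                
                                                
                                                
                                                
                                                
                                                
                                                
                                                


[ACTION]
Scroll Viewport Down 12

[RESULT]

──────────────────┨nk76@mail.com│100┃           
                  ┃ce21@mail.com│100┃           
█······█······██  ┃nk85@mail.com│100┃           
·███··█··█··████  ┃95@mail.com  │100┃           
·█·····█········  ┃k19@mail.com │100┃           
·███····█··███·█  ┃k64@mail.com │101┃           
█······████·····  ┃88@mail.com  │101┃           
·█···█·····███··  ┃━━━━━━━━━━━━━━━━━┛           
━━━━━━━━━━━━━━━━━━┛                             
                                                
                                                
                                                
                                                
                                                
                                                
                                                
                                                
                                                
                                                
                                                
                                                


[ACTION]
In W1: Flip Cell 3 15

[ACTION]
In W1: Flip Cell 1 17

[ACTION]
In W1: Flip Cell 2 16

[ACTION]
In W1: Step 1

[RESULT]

──────────────────┨nk76@mail.com│100┃           
                  ┃ce21@mail.com│100┃           
█··█···█·█······  ┃nk85@mail.com│100┃           
·██···██·····█·█  ┃95@mail.com  │100┃           
█······██··█···█  ┃k19@mail.com │100┃           
███·······███···  ┃k64@mail.com │101┃           
█······████···█·  ┃88@mail.com  │101┃           
██······███████·  ┃━━━━━━━━━━━━━━━━━┛           
━━━━━━━━━━━━━━━━━━┛                             
                                                
                                                
                                                
                                                
                                                
                                                
                                                
                                                
                                                
                                                
                                                
                                                


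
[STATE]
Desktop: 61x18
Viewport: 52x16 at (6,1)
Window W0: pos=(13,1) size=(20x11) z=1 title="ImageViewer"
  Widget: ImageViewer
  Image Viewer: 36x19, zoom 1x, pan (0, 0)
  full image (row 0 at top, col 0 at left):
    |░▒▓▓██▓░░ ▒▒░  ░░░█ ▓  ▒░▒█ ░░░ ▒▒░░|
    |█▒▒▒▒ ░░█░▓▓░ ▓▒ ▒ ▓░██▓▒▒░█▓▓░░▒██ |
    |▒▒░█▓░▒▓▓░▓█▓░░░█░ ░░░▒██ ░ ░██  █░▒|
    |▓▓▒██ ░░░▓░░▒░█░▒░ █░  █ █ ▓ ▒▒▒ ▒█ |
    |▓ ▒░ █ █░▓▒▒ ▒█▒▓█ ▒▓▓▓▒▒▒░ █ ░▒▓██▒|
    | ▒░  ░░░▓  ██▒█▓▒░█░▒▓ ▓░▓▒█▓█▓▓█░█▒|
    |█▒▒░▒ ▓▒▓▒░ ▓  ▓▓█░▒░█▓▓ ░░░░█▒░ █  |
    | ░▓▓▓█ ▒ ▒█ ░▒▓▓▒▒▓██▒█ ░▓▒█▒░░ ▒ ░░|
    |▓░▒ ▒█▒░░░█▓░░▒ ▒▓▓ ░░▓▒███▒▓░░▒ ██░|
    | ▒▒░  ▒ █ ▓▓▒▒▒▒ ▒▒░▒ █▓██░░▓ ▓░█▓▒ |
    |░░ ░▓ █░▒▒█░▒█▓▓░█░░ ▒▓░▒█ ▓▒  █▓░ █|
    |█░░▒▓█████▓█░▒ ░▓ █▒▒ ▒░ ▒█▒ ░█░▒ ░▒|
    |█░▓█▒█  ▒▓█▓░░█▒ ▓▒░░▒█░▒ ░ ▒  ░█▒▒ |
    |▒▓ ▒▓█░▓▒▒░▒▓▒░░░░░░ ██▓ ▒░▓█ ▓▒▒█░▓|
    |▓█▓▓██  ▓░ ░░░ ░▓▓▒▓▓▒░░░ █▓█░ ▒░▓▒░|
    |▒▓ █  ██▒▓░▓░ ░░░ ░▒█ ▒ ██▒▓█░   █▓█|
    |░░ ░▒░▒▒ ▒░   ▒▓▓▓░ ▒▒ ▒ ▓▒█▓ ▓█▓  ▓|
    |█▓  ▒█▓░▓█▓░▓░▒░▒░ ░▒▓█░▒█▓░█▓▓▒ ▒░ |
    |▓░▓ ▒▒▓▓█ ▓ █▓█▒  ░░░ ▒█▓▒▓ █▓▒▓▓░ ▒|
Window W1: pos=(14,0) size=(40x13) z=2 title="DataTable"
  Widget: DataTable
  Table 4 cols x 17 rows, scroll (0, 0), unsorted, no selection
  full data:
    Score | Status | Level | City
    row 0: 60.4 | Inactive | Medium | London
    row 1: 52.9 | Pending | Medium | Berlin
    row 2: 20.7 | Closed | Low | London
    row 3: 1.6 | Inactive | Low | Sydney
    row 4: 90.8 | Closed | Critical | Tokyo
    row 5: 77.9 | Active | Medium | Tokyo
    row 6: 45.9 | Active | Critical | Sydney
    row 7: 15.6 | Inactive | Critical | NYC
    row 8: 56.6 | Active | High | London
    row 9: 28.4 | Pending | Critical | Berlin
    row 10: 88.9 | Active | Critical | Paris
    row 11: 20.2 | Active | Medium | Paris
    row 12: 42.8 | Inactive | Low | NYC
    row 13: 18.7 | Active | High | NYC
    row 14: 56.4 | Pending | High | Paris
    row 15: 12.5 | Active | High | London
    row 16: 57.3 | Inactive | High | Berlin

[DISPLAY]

       ┏┃ DataTable                            ┃    
       ┃┠──────────────────────────────────────┨    
       ┠┃Score│Status  │Level   │City          ┃    
       ┃┃─────┼────────┼────────┼──────        ┃    
       ┃┃60.4 │Inactive│Medium  │London        ┃    
       ┃┃52.9 │Pending │Medium  │Berlin        ┃    
       ┃┃20.7 │Closed  │Low     │London        ┃    
       ┃┃1.6  │Inactive│Low     │Sydney        ┃    
       ┃┃90.8 │Closed  │Critical│Tokyo         ┃    
       ┃┃77.9 │Active  │Medium  │Tokyo         ┃    
       ┗┃45.9 │Active  │Critical│Sydney        ┃    
        ┗━━━━━━━━━━━━━━━━━━━━━━━━━━━━━━━━━━━━━━┛    
                                                    
                                                    
                                                    
                                                    


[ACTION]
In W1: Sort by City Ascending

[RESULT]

       ┏┃ DataTable                            ┃    
       ┃┠──────────────────────────────────────┨    
       ┠┃Score│Status  │Level   │City ▲        ┃    
       ┃┃─────┼────────┼────────┼──────        ┃    
       ┃┃52.9 │Pending │Medium  │Berlin        ┃    
       ┃┃28.4 │Pending │Critical│Berlin        ┃    
       ┃┃57.3 │Inactive│High    │Berlin        ┃    
       ┃┃60.4 │Inactive│Medium  │London        ┃    
       ┃┃20.7 │Closed  │Low     │London        ┃    
       ┃┃56.6 │Active  │High    │London        ┃    
       ┗┃12.5 │Active  │High    │London        ┃    
        ┗━━━━━━━━━━━━━━━━━━━━━━━━━━━━━━━━━━━━━━┛    
                                                    
                                                    
                                                    
                                                    


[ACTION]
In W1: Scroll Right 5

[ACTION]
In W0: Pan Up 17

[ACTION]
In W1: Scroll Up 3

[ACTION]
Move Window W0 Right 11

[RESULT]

        ┃ DataTable                            ┃    
        ┠──────────────────────────────────────┨    
        ┃Score│Status  │Level   │City ▲        ┃    
        ┃─────┼────────┼────────┼──────        ┃    
        ┃52.9 │Pending │Medium  │Berlin        ┃    
        ┃28.4 │Pending │Critical│Berlin        ┃    
        ┃57.3 │Inactive│High    │Berlin        ┃    
        ┃60.4 │Inactive│Medium  │London        ┃    
        ┃20.7 │Closed  │Low     │London        ┃    
        ┃56.6 │Active  │High    │London        ┃    
        ┃12.5 │Active  │High    │London        ┃    
        ┗━━━━━━━━━━━━━━━━━━━━━━━━━━━━━━━━━━━━━━┛    
                                                    
                                                    
                                                    
                                                    


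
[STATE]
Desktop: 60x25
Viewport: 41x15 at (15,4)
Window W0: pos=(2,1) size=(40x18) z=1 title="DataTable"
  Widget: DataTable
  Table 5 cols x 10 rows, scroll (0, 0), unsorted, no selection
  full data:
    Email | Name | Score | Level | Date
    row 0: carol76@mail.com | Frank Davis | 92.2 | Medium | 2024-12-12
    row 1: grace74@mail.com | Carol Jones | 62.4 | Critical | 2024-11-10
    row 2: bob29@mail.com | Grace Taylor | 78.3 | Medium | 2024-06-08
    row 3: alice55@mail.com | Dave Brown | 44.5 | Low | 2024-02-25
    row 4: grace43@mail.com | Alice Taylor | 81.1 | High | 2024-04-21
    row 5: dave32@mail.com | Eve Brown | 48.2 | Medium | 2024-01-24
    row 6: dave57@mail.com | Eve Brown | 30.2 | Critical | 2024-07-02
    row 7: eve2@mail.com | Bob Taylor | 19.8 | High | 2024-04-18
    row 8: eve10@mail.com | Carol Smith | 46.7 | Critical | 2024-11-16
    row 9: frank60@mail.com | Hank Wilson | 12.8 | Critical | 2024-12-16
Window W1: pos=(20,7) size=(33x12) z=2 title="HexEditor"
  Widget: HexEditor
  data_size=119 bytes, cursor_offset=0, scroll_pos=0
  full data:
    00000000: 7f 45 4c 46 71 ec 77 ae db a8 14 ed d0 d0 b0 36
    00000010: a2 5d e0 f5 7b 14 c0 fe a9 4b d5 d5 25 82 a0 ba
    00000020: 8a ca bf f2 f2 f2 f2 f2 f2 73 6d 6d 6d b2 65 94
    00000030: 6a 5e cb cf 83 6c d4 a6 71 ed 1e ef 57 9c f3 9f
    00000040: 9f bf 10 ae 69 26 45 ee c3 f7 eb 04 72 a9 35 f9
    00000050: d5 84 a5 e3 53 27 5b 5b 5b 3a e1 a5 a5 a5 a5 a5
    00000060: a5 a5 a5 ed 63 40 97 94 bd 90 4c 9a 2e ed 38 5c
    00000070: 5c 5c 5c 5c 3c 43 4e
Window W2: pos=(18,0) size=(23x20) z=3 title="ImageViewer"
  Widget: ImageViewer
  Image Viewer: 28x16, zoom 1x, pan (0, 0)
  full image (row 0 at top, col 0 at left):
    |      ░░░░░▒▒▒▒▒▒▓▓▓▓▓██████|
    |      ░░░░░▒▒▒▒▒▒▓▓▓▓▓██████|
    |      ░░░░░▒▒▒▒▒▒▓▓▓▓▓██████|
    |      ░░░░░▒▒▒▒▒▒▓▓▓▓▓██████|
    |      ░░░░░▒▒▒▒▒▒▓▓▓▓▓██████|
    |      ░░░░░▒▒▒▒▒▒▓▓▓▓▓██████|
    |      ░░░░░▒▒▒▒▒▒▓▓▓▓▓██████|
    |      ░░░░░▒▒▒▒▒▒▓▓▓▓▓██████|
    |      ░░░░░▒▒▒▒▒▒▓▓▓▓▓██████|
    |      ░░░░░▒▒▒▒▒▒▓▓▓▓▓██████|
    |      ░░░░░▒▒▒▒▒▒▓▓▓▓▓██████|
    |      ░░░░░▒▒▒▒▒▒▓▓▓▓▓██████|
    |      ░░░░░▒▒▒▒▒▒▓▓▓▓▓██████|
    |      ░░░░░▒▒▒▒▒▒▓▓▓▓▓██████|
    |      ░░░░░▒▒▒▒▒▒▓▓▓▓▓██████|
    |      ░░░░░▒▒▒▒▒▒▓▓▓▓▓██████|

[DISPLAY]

   ┃      ░░░░░▒▒▒▒▒▒▓▓▓▓┃┃              
───┃      ░░░░░▒▒▒▒▒▒▓▓▓▓┃┃              
.co┃      ░░░░░▒▒▒▒▒▒▓▓▓▓┃┃              
.co┃      ░░░░░▒▒▒▒▒▒▓▓▓▓┃━━━━━━━━━━━┓   
om ┃      ░░░░░▒▒▒▒▒▒▓▓▓▓┃           ┃   
.co┃      ░░░░░▒▒▒▒▒▒▓▓▓▓┃───────────┨   
.co┃      ░░░░░▒▒▒▒▒▒▓▓▓▓┃6 71 ec 77 ┃   
com┃      ░░░░░▒▒▒▒▒▒▓▓▓▓┃5 7b 14 c0 ┃   
com┃      ░░░░░▒▒▒▒▒▒▓▓▓▓┃2 f2 f2 f2 ┃   
m  ┃      ░░░░░▒▒▒▒▒▒▓▓▓▓┃f 83 6c d4 ┃   
om ┃      ░░░░░▒▒▒▒▒▒▓▓▓▓┃e 69 26 45 ┃   
.co┃      ░░░░░▒▒▒▒▒▒▓▓▓▓┃3 53 27 5b ┃   
   ┃      ░░░░░▒▒▒▒▒▒▓▓▓▓┃d 63 40 97 ┃   
   ┃      ░░░░░▒▒▒▒▒▒▓▓▓▓┃c 3c 43 4e ┃   
━━━┃      ░░░░░▒▒▒▒▒▒▓▓▓▓┃━━━━━━━━━━━┛   


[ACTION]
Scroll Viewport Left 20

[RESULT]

  ┃Email          ┃      ░░░░░▒▒▒▒▒▒▓▓▓▓┃
  ┃───────────────┃      ░░░░░▒▒▒▒▒▒▓▓▓▓┃
  ┃carol76@mail.co┃      ░░░░░▒▒▒▒▒▒▓▓▓▓┃
  ┃grace74@mail.co┃      ░░░░░▒▒▒▒▒▒▓▓▓▓┃
  ┃bob29@mail.com ┃      ░░░░░▒▒▒▒▒▒▓▓▓▓┃
  ┃alice55@mail.co┃      ░░░░░▒▒▒▒▒▒▓▓▓▓┃
  ┃grace43@mail.co┃      ░░░░░▒▒▒▒▒▒▓▓▓▓┃
  ┃dave32@mail.com┃      ░░░░░▒▒▒▒▒▒▓▓▓▓┃
  ┃dave57@mail.com┃      ░░░░░▒▒▒▒▒▒▓▓▓▓┃
  ┃eve2@mail.com  ┃      ░░░░░▒▒▒▒▒▒▓▓▓▓┃
  ┃eve10@mail.com ┃      ░░░░░▒▒▒▒▒▒▓▓▓▓┃
  ┃frank60@mail.co┃      ░░░░░▒▒▒▒▒▒▓▓▓▓┃
  ┃               ┃      ░░░░░▒▒▒▒▒▒▓▓▓▓┃
  ┃               ┃      ░░░░░▒▒▒▒▒▒▓▓▓▓┃
  ┗━━━━━━━━━━━━━━━┃      ░░░░░▒▒▒▒▒▒▓▓▓▓┃


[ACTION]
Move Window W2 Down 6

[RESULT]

  ┃Email           │Name        │Score│Le
  ┃───────────────┏━━━━━━━━━━━━━━━━━━━━━┓
  ┃carol76@mail.co┃ ImageViewer         ┃
  ┃grace74@mail.co┠─────────────────────┨
  ┃bob29@mail.com ┃      ░░░░░▒▒▒▒▒▒▓▓▓▓┃
  ┃alice55@mail.co┃      ░░░░░▒▒▒▒▒▒▓▓▓▓┃
  ┃grace43@mail.co┃      ░░░░░▒▒▒▒▒▒▓▓▓▓┃
  ┃dave32@mail.com┃      ░░░░░▒▒▒▒▒▒▓▓▓▓┃
  ┃dave57@mail.com┃      ░░░░░▒▒▒▒▒▒▓▓▓▓┃
  ┃eve2@mail.com  ┃      ░░░░░▒▒▒▒▒▒▓▓▓▓┃
  ┃eve10@mail.com ┃      ░░░░░▒▒▒▒▒▒▓▓▓▓┃
  ┃frank60@mail.co┃      ░░░░░▒▒▒▒▒▒▓▓▓▓┃
  ┃               ┃      ░░░░░▒▒▒▒▒▒▓▓▓▓┃
  ┃               ┃      ░░░░░▒▒▒▒▒▒▓▓▓▓┃
  ┗━━━━━━━━━━━━━━━┃      ░░░░░▒▒▒▒▒▒▓▓▓▓┃


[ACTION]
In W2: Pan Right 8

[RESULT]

  ┃Email           │Name        │Score│Le
  ┃───────────────┏━━━━━━━━━━━━━━━━━━━━━┓
  ┃carol76@mail.co┃ ImageViewer         ┃
  ┃grace74@mail.co┠─────────────────────┨
  ┃bob29@mail.com ┃░░░▒▒▒▒▒▒▓▓▓▓▓██████ ┃
  ┃alice55@mail.co┃░░░▒▒▒▒▒▒▓▓▓▓▓██████ ┃
  ┃grace43@mail.co┃░░░▒▒▒▒▒▒▓▓▓▓▓██████ ┃
  ┃dave32@mail.com┃░░░▒▒▒▒▒▒▓▓▓▓▓██████ ┃
  ┃dave57@mail.com┃░░░▒▒▒▒▒▒▓▓▓▓▓██████ ┃
  ┃eve2@mail.com  ┃░░░▒▒▒▒▒▒▓▓▓▓▓██████ ┃
  ┃eve10@mail.com ┃░░░▒▒▒▒▒▒▓▓▓▓▓██████ ┃
  ┃frank60@mail.co┃░░░▒▒▒▒▒▒▓▓▓▓▓██████ ┃
  ┃               ┃░░░▒▒▒▒▒▒▓▓▓▓▓██████ ┃
  ┃               ┃░░░▒▒▒▒▒▒▓▓▓▓▓██████ ┃
  ┗━━━━━━━━━━━━━━━┃░░░▒▒▒▒▒▒▓▓▓▓▓██████ ┃


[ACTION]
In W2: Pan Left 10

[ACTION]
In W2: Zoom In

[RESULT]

  ┃Email           │Name        │Score│Le
  ┃───────────────┏━━━━━━━━━━━━━━━━━━━━━┓
  ┃carol76@mail.co┃ ImageViewer         ┃
  ┃grace74@mail.co┠─────────────────────┨
  ┃bob29@mail.com ┃            ░░░░░░░░░┃
  ┃alice55@mail.co┃            ░░░░░░░░░┃
  ┃grace43@mail.co┃            ░░░░░░░░░┃
  ┃dave32@mail.com┃            ░░░░░░░░░┃
  ┃dave57@mail.com┃            ░░░░░░░░░┃
  ┃eve2@mail.com  ┃            ░░░░░░░░░┃
  ┃eve10@mail.com ┃            ░░░░░░░░░┃
  ┃frank60@mail.co┃            ░░░░░░░░░┃
  ┃               ┃            ░░░░░░░░░┃
  ┃               ┃            ░░░░░░░░░┃
  ┗━━━━━━━━━━━━━━━┃            ░░░░░░░░░┃


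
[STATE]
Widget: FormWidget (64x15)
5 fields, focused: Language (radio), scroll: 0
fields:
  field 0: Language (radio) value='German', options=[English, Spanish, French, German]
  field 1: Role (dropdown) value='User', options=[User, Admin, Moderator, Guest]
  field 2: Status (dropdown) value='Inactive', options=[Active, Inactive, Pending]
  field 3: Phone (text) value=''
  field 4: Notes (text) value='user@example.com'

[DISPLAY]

> Language:   ( ) English  ( ) Spanish  ( ) French  (●) German  
  Role:       [User                                           ▼]
  Status:     [Inactive                                       ▼]
  Phone:      [                                                ]
  Notes:      [user@example.com                                ]
                                                                
                                                                
                                                                
                                                                
                                                                
                                                                
                                                                
                                                                
                                                                
                                                                


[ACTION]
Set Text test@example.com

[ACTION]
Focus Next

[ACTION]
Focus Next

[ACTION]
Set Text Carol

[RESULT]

  Language:   ( ) English  ( ) Spanish  ( ) French  (●) German  
  Role:       [User                                           ▼]
> Status:     [Inactive                                       ▼]
  Phone:      [                                                ]
  Notes:      [user@example.com                                ]
                                                                
                                                                
                                                                
                                                                
                                                                
                                                                
                                                                
                                                                
                                                                
                                                                


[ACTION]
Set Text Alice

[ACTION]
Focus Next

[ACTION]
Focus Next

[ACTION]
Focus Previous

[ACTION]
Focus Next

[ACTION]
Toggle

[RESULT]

  Language:   ( ) English  ( ) Spanish  ( ) French  (●) German  
  Role:       [User                                           ▼]
  Status:     [Inactive                                       ▼]
  Phone:      [                                                ]
> Notes:      [user@example.com                                ]
                                                                
                                                                
                                                                
                                                                
                                                                
                                                                
                                                                
                                                                
                                                                
                                                                
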